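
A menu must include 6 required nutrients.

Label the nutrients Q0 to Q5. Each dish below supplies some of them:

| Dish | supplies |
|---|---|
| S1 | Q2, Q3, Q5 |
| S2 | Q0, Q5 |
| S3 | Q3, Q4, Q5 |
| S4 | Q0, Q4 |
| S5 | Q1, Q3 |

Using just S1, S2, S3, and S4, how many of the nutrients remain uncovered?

Union of S1, S2, S3, S4 = {Q0, Q2, Q3, Q4, Q5}.
Not covered: Q1 — 1 nutrient.

1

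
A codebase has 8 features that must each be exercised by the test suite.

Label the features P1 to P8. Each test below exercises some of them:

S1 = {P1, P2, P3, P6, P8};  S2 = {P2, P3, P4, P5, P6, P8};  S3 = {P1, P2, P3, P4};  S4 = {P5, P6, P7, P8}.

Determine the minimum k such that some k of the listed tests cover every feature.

Take {S3, S4}. Their union is {P1, P2, P3, P4, P5, P6, P7, P8}, which is all 8 features.
No single test has all 8 features (the largest, S2, has 6), so 2 is optimal.

2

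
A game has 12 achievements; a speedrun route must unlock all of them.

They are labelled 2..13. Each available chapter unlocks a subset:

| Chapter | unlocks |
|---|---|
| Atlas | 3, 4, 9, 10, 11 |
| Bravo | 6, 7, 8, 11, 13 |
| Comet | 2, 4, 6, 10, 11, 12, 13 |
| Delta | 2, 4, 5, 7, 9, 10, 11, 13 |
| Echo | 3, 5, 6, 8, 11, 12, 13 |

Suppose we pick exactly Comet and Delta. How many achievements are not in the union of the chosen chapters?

2

Union of Comet, Delta = {2, 4, 5, 6, 7, 9, 10, 11, 12, 13}.
Not covered: 3, 8 — 2 achievements.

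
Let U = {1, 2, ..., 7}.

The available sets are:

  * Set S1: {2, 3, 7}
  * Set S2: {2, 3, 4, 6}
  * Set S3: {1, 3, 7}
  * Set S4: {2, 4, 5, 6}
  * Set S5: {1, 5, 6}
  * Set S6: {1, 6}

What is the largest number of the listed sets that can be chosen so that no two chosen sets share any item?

S1, S6 are pairwise disjoint (S1={2,3,7}; S6={1,6}).
Every remaining set overlaps one of these, and no 3 of the listed sets are pairwise disjoint, so 2 is the maximum.

2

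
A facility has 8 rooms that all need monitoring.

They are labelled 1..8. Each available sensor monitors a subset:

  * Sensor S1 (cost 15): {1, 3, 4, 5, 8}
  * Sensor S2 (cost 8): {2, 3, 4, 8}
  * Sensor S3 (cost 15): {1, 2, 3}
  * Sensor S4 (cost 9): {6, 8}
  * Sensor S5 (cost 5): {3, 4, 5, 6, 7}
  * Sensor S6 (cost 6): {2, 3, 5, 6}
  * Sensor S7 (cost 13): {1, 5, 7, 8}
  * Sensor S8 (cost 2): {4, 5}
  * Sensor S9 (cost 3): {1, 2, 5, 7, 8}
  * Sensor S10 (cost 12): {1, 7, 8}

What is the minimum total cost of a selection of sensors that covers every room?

8

S5, S9 together cover every room (S5 ∪ S9 = {1, 2, 3, 4, 5, 6, 7, 8}); total cost 5 + 3 = 8.
No covering selection has total cost below 8.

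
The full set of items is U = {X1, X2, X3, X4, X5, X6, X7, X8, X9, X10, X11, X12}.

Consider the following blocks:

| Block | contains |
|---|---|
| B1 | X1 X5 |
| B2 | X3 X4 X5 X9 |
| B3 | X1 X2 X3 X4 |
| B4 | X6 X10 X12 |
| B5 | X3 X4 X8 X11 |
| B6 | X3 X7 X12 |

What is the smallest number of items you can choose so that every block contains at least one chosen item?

3

Take H = {X4, X5, X12}. Each listed block contains at least one of these, so H is a hitting set of size 3.
The blocks B1, B4, B5 are pairwise disjoint, so any hitting set needs a separate item for each — at least 3. Hence 3 is optimal.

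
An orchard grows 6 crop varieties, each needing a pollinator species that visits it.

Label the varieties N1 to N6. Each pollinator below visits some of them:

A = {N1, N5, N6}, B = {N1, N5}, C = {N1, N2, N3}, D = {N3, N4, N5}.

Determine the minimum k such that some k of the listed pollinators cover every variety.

3

A and C and D together: A ∪ C ∪ D = {N1, N2, N3, N4, N5, N6} — every variety is covered.
Only C contains N2, so C is forced; the remaining 3 varieties need at least 2 more pollinators (each remaining pollinator adds at most 2) — so at least 3 pollinators are needed, and 3 is optimal.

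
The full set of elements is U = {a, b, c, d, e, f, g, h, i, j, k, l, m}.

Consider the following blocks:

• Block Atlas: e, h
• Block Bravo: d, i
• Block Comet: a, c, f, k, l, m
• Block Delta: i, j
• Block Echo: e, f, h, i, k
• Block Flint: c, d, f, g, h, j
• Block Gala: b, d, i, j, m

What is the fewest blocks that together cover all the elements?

Comet, Echo, Flint, and Gala cover everything between them: the union {a, b, c, d, e, f, g, h, i, j, k, l, m} is all of U.
No 3 of the 7 blocks cover everything (all 35 combinations miss at least one element), so 4 is optimal.

4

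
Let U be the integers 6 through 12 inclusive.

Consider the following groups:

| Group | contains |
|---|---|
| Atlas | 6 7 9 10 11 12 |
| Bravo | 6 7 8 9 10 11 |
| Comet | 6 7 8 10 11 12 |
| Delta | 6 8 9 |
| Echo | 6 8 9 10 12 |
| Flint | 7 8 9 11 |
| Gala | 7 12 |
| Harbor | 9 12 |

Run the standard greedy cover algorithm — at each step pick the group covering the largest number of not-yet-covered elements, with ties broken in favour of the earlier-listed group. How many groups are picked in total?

Greedy: pick Atlas (covers 6 new) → pick Bravo (covers 1 new). Total picks: 2.

2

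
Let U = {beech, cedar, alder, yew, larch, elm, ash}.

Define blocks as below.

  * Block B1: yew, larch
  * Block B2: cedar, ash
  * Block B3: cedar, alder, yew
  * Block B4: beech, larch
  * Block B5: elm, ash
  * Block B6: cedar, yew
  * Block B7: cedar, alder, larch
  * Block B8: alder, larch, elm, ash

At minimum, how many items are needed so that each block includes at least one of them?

3

H = {cedar, larch, elm} meets every block (each contains at least one member of H), and |H| = 3.
The blocks B4, B5, B6 are pairwise disjoint, so any hitting set needs a separate item for each — at least 3. Hence 3 is optimal.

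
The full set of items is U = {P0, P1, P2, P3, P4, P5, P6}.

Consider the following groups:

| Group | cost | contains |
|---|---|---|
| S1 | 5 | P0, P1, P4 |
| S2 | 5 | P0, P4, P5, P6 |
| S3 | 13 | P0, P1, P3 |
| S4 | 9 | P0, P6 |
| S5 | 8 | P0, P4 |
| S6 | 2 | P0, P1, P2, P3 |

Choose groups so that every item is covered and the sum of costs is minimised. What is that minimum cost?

7

S2, S6 together cover every item (S2 ∪ S6 = {P0, P1, P2, P3, P4, P5, P6}); total cost 5 + 2 = 7.
No covering selection has total cost below 7.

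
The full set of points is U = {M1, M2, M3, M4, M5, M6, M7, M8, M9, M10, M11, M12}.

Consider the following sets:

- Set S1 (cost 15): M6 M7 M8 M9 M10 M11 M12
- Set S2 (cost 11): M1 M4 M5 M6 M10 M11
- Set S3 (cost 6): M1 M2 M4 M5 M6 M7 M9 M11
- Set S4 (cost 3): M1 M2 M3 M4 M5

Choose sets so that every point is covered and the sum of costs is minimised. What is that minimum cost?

18

S1, S4 together cover every point (S1 ∪ S4 = {M1, M2, M3, M4, M5, M6, M7, M8, M9, M10, M11, M12}); total cost 15 + 3 = 18.
The greedy pick S4, S3, S1 costs 24; no covering selection beats 18.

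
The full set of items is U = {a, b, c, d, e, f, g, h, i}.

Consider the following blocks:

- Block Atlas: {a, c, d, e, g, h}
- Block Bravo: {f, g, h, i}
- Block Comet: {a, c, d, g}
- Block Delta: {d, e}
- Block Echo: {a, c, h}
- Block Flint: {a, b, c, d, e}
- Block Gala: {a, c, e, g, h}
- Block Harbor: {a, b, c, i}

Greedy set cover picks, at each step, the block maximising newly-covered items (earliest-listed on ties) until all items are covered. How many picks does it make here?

Greedy: pick Atlas (covers 6 new) → pick Bravo (covers 2 new) → pick Flint (covers 1 new). Total picks: 3.
(The true minimum cover uses only 2 blocks, so greedy is not optimal here.)

3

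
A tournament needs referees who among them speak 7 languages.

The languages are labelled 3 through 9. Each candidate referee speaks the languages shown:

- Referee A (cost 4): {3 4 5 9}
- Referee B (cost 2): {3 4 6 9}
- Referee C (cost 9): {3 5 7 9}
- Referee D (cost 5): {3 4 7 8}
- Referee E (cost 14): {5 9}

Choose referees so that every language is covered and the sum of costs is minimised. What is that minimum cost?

11

A, B, D together cover every language (A ∪ B ∪ D = {3, 4, 5, 6, 7, 8, 9}); total cost 4 + 2 + 5 = 11.
No covering selection has total cost below 11.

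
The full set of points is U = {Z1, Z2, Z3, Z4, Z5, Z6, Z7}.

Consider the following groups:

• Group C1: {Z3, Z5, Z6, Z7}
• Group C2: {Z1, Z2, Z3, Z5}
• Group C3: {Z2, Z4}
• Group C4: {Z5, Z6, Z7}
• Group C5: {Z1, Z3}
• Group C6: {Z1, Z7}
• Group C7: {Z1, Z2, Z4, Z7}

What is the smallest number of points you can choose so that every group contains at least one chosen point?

The 3 points {Z2, Z3, Z7} hit every group.
The groups C3, C4, C5 are pairwise disjoint, so any hitting set needs a separate point for each — at least 3. Hence 3 is optimal.

3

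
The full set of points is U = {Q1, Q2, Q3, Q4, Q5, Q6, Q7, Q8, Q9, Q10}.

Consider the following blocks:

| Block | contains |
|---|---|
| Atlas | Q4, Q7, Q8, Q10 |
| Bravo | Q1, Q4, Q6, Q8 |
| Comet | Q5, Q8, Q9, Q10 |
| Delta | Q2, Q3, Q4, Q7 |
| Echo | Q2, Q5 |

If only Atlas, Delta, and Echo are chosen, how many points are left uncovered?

Union of Atlas, Delta, Echo = {Q2, Q3, Q4, Q5, Q7, Q8, Q10}.
Not covered: Q1, Q6, Q9 — 3 points.

3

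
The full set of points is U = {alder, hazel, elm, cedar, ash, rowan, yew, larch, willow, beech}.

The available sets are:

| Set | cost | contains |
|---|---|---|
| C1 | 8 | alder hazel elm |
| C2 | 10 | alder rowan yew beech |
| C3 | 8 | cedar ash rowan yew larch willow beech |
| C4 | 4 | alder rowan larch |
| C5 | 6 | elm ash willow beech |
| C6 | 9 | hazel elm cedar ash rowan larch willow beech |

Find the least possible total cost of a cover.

16

C1, C3 together cover every point (C1 ∪ C3 = {alder, hazel, elm, cedar, ash, rowan, yew, larch, willow, beech}); total cost 8 + 8 = 16.
The greedy pick C6, C4, C3 costs 21; no covering selection beats 16.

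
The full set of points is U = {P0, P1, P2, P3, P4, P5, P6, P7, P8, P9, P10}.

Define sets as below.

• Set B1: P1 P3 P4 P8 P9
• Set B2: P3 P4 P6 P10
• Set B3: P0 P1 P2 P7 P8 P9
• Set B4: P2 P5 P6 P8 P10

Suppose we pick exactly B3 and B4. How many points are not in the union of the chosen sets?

2

Union of B3, B4 = {P0, P1, P2, P5, P6, P7, P8, P9, P10}.
Not covered: P3, P4 — 2 points.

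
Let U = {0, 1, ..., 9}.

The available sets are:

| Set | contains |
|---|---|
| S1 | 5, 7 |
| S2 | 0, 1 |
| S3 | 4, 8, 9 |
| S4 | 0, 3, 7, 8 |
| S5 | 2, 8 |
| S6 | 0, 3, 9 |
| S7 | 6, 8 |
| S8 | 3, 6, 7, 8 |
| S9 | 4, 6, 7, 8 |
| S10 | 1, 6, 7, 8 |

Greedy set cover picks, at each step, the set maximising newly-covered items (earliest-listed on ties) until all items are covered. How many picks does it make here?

Greedy: pick S4 (covers 4 new) → pick S3 (covers 2 new) → pick S10 (covers 2 new) → pick S1 (covers 1 new) → pick S5 (covers 1 new). Total picks: 5.

5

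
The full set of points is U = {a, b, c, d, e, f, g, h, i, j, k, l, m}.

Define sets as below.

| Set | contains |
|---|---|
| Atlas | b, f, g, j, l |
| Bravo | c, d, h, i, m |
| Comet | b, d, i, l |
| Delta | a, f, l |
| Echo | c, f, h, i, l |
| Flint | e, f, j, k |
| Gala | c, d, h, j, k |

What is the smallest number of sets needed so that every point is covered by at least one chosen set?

4

Take {Atlas, Bravo, Delta, Flint}. Their union is {a, b, c, d, e, f, g, h, i, j, k, l, m}, which is all 13 points.
No 3 of the 7 sets cover everything (all 35 combinations miss at least one point), so 4 is optimal.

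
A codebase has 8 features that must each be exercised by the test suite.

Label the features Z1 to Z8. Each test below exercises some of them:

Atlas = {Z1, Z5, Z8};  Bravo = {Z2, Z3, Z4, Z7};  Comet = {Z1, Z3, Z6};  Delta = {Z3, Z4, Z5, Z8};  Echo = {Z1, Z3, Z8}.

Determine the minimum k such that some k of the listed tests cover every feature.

Bravo and Comet and Delta together: Bravo ∪ Comet ∪ Delta = {Z1, Z2, Z3, Z4, Z5, Z6, Z7, Z8} — every feature is covered.
Only Bravo contains Z2, so Bravo is forced; the remaining 4 features need at least 2 more tests (each remaining test adds at most 3) — so at least 3 tests are needed, and 3 is optimal.

3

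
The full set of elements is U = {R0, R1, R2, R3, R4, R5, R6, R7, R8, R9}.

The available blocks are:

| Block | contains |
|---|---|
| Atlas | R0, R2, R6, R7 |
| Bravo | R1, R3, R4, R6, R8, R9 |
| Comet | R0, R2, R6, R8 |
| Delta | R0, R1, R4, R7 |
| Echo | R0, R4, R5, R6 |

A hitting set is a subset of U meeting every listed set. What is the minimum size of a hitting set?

2

H = {R1, R6} meets every block (each contains at least one member of H), and |H| = 2.
No single element lies in every block, so at least 2 are needed and 2 is optimal.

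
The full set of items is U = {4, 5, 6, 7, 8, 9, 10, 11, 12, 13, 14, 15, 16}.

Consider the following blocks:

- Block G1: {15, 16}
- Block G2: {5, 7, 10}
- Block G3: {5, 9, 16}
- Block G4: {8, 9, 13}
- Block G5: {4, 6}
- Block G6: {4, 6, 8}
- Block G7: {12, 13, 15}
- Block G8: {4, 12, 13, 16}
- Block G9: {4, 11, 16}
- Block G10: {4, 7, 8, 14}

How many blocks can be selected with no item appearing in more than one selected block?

4

G1, G2, G4, G5 are pairwise disjoint (G1={15,16}; G2={5,7,10}; G4={8,9,13}; G5={4,6}).
Every remaining block overlaps one of these, and no 5 of the listed blocks are pairwise disjoint, so 4 is the maximum.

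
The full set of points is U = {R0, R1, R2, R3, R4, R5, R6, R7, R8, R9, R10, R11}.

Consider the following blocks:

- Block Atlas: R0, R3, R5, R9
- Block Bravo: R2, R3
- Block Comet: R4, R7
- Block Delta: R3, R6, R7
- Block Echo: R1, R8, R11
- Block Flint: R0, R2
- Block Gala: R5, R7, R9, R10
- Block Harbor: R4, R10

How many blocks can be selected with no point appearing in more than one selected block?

Delta, Echo, Flint, Harbor are pairwise disjoint (Delta={R3,R6,R7}; Echo={R1,R8,R11}; Flint={R0,R2}; Harbor={R4,R10}).
Every remaining block overlaps one of these, and no 5 of the listed blocks are pairwise disjoint, so 4 is the maximum.

4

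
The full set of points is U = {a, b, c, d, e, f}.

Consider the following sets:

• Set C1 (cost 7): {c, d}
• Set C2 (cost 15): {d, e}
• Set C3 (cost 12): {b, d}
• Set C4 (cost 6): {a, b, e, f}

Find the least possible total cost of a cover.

C1, C4 together cover every point (C1 ∪ C4 = {a, b, c, d, e, f}); total cost 7 + 6 = 13.
No covering selection has total cost below 13.

13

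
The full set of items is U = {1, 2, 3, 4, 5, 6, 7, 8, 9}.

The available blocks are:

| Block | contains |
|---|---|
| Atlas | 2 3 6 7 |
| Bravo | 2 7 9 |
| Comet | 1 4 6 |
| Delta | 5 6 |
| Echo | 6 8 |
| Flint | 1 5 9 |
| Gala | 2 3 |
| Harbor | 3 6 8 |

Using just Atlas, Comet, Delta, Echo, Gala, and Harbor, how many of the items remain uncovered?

1

Union of Atlas, Comet, Delta, Echo, Gala, Harbor = {1, 2, 3, 4, 5, 6, 7, 8}.
Not covered: 9 — 1 item.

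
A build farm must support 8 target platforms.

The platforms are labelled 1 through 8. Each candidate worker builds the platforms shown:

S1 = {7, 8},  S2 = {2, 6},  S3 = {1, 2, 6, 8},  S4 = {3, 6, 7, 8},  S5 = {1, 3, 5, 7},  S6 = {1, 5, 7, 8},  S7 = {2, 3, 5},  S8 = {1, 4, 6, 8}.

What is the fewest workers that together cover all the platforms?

S2 and S5 and S8 together: S2 ∪ S5 ∪ S8 = {1, 2, 3, 4, 5, 6, 7, 8} — every platform is covered.
Only S8 contains 4, so S8 is forced; the remaining 4 platforms need at least 2 more workers (each remaining worker adds at most 3) — so at least 3 workers are needed, and 3 is optimal.

3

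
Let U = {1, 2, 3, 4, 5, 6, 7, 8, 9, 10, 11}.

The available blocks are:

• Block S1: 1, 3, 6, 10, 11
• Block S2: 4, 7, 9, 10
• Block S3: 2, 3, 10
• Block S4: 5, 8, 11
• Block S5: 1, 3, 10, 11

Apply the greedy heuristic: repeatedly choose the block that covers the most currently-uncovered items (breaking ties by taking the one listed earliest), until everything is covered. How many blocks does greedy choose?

Greedy: pick S1 (covers 5 new) → pick S2 (covers 3 new) → pick S4 (covers 2 new) → pick S3 (covers 1 new). Total picks: 4.

4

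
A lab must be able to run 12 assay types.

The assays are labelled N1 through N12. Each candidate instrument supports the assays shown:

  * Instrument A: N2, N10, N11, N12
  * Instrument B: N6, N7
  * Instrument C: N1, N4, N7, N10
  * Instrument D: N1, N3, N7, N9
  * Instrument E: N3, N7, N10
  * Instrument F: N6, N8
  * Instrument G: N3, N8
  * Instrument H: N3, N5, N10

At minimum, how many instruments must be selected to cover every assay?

5

A and C and D and F and H together: A ∪ C ∪ D ∪ F ∪ H = {N1, N2, N3, N4, N5, N6, N7, N8, N9, N10, N11, N12} — every assay is covered.
No 4 of the 8 instruments cover everything (all 70 combinations miss at least one assay), so 5 is optimal.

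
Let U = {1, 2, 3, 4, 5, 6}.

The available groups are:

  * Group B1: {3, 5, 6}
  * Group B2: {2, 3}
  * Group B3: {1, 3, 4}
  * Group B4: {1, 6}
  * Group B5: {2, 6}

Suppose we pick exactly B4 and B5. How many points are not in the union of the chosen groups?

Union of B4, B5 = {1, 2, 6}.
Not covered: 3, 4, 5 — 3 points.

3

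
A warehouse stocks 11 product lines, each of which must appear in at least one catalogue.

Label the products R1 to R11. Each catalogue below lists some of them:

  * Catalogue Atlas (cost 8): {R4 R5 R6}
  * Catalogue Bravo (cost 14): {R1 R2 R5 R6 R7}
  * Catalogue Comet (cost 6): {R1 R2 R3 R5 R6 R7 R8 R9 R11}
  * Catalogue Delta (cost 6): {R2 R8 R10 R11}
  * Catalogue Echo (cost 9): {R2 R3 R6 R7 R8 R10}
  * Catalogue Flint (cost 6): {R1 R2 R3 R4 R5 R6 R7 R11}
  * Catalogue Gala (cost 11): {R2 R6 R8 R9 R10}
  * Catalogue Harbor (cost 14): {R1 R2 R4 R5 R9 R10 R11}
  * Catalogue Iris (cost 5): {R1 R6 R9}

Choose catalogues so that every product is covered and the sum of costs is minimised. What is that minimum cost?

Delta, Flint, Iris together cover every product (Delta ∪ Flint ∪ Iris = {R1, R2, R3, R4, R5, R6, R7, R8, R9, R10, R11}); total cost 6 + 6 + 5 = 17.
The greedy pick Comet, Delta, Flint costs 18; no covering selection beats 17.

17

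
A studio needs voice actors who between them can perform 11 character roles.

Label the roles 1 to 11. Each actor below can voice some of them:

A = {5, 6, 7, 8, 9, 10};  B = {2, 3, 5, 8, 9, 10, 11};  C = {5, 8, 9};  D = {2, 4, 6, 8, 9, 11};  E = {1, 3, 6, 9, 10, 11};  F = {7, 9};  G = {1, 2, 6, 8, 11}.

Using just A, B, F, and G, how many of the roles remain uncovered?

1

Union of A, B, F, G = {1, 2, 3, 5, 6, 7, 8, 9, 10, 11}.
Not covered: 4 — 1 role.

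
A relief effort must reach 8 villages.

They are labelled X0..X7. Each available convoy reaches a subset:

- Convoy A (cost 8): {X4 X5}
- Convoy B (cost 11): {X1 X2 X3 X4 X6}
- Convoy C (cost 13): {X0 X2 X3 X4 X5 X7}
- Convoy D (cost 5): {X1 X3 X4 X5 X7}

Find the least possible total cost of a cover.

24

B, C together cover every village (B ∪ C = {X0, X1, X2, X3, X4, X5, X6, X7}); total cost 11 + 13 = 24.
The greedy pick D, B, C costs 29; no covering selection beats 24.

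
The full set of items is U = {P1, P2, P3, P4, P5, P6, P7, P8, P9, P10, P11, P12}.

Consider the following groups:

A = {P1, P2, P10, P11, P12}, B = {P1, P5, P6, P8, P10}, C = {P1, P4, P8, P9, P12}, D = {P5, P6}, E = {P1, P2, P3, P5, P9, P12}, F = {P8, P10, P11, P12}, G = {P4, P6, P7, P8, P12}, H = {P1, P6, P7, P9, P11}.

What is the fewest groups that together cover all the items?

A, E, and G cover everything between them: the union {P1, P2, P3, P4, P5, P6, P7, P8, P9, P10, P11, P12} is all of U.
Only E contains P3, so E is forced; the remaining 6 items need at least 2 more groups (each remaining group adds at most 4) — so at least 3 groups are needed, and 3 is optimal.

3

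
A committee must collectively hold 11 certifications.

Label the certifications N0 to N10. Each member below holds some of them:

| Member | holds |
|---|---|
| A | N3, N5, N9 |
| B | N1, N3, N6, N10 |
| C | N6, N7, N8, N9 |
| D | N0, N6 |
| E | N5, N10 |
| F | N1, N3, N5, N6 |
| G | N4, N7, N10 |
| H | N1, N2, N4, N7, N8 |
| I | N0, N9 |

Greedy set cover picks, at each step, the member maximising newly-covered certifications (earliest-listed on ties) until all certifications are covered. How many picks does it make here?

Greedy: pick H (covers 5 new) → pick A (covers 3 new) → pick B (covers 2 new) → pick D (covers 1 new). Total picks: 4.

4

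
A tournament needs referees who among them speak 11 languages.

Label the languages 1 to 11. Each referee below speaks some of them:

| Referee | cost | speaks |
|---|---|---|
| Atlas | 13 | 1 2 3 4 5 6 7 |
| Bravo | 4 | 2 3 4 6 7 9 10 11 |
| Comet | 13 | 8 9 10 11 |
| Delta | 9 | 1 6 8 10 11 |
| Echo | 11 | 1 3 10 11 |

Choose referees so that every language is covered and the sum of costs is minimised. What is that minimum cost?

Atlas, Bravo, Delta together cover every language (Atlas ∪ Bravo ∪ Delta = {1, 2, 3, 4, 5, 6, 7, 8, 9, 10, 11}); total cost 13 + 4 + 9 = 26.
No covering selection has total cost below 26.

26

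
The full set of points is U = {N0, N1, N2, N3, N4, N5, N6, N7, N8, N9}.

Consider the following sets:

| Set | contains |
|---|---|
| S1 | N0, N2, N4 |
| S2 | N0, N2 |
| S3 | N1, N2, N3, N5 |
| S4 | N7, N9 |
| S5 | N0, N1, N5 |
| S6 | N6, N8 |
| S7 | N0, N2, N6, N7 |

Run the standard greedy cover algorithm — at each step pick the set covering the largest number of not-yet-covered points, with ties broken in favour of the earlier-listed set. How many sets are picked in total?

Greedy: pick S3 (covers 4 new) → pick S7 (covers 3 new) → pick S1 (covers 1 new) → pick S4 (covers 1 new) → pick S6 (covers 1 new). Total picks: 5.
(The true minimum cover uses only 4 sets, so greedy is not optimal here.)

5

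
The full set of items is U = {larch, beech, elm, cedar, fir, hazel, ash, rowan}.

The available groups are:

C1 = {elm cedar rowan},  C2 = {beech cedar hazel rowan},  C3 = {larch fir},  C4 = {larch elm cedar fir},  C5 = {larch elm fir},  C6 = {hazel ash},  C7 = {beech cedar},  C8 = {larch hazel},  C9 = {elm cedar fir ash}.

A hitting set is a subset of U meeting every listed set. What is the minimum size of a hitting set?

Take H = {larch, cedar, ash}. Each listed group contains at least one of these, so H is a hitting set of size 3.
The groups C1, C3, C6 are pairwise disjoint, so any hitting set needs a separate item for each — at least 3. Hence 3 is optimal.

3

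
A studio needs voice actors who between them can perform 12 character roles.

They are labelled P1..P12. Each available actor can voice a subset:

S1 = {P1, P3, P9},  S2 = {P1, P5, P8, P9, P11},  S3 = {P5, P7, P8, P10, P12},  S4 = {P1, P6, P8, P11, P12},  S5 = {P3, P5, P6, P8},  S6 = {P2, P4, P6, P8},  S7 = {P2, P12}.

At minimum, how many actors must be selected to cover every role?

S2 and S3 and S5 and S6 together: S2 ∪ S3 ∪ S5 ∪ S6 = {P1, P2, P3, P4, P5, P6, P7, P8, P9, P10, P11, P12} — every role is covered.
Only S3 contains P7, so S3 is forced; the remaining 7 roles need at least 3 more actors (each remaining actor adds at most 3) — so at least 4 actors are needed, and 4 is optimal.

4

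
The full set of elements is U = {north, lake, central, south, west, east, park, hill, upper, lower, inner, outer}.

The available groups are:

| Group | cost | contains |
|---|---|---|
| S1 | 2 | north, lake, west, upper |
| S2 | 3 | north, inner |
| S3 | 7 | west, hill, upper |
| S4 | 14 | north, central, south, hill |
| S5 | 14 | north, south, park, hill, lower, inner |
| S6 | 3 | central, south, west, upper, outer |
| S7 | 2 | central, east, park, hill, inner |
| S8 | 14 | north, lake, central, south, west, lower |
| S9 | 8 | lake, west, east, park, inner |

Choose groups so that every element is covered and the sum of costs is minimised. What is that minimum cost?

19

S6, S7, S8 together cover every element (S6 ∪ S7 ∪ S8 = {north, lake, central, south, west, east, park, hill, upper, lower, inner, outer}); total cost 3 + 2 + 14 = 19.
The greedy pick S7, S1, S6, S5 costs 21; no covering selection beats 19.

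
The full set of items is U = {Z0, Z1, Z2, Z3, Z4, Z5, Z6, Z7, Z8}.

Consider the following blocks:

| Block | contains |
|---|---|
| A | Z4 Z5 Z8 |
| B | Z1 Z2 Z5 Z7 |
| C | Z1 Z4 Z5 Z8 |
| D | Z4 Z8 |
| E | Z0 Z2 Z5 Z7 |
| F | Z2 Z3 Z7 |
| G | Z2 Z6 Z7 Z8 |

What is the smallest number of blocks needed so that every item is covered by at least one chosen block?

C, E, F, and G cover everything between them: the union {Z0, Z1, Z2, Z3, Z4, Z5, Z6, Z7, Z8} is all of U.
No 3 of the 7 blocks cover everything (all 35 combinations miss at least one item), so 4 is optimal.

4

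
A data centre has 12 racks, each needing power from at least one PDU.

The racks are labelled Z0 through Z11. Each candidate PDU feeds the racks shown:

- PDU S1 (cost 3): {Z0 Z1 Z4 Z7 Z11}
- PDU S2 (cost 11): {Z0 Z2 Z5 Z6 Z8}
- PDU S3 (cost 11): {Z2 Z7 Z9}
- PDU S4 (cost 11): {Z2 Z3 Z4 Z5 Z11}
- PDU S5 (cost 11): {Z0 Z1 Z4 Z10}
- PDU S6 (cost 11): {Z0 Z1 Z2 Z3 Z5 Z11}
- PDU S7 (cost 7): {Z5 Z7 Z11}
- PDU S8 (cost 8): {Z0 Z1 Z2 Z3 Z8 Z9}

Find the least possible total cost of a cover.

33

S1, S2, S5, S8 together cover every rack (S1 ∪ S2 ∪ S5 ∪ S8 = {Z0, Z1, Z2, Z3, Z4, Z5, Z6, Z7, Z8, Z9, Z10, Z11}); total cost 3 + 11 + 11 + 8 = 33.
No covering selection has total cost below 33.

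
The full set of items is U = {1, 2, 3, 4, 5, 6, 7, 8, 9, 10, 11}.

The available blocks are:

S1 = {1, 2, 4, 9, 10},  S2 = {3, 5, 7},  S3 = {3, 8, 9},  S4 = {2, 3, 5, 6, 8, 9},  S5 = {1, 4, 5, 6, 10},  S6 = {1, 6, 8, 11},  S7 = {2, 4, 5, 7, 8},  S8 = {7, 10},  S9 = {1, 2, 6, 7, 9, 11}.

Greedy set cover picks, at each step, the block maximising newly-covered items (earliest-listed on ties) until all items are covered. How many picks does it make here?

Greedy: pick S4 (covers 6 new) → pick S1 (covers 3 new) → pick S9 (covers 2 new). Total picks: 3.

3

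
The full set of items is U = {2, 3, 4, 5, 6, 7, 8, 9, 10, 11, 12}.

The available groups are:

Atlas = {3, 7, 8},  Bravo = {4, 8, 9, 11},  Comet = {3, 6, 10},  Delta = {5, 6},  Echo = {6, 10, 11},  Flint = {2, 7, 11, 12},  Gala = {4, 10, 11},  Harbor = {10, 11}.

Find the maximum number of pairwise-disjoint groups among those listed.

Atlas, Delta, Gala are pairwise disjoint (Atlas={3,7,8}; Delta={5,6}; Gala={4,10,11}).
Every remaining group overlaps one of these, and no 4 of the listed groups are pairwise disjoint, so 3 is the maximum.

3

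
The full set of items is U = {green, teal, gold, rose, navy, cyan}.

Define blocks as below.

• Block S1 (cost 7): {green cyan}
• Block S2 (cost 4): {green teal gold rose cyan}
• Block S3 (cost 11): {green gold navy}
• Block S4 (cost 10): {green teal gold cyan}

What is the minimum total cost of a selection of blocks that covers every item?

15

S2, S3 together cover every item (S2 ∪ S3 = {green, teal, gold, rose, navy, cyan}); total cost 4 + 11 = 15.
No covering selection has total cost below 15.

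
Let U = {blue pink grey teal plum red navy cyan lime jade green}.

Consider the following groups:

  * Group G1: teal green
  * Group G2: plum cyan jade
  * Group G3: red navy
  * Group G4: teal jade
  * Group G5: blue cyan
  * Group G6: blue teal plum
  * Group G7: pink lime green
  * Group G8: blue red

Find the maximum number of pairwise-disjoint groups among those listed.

4

G3, G4, G5, G7 are pairwise disjoint (G3={red,navy}; G4={teal,jade}; G5={blue,cyan}; G7={pink,lime,green}).
Every remaining group overlaps one of these, and no 5 of the listed groups are pairwise disjoint, so 4 is the maximum.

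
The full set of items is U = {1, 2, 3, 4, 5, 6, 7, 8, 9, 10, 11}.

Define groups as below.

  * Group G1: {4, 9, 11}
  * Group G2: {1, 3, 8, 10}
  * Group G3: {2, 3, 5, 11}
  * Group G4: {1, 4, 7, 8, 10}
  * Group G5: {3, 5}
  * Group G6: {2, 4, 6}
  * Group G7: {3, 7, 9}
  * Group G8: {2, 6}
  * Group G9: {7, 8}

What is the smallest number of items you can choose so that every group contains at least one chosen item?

4

The 4 items {2, 3, 4, 8} hit every group.
The groups G1, G5, G8, G9 are pairwise disjoint, so any hitting set needs a separate item for each — at least 4. Hence 4 is optimal.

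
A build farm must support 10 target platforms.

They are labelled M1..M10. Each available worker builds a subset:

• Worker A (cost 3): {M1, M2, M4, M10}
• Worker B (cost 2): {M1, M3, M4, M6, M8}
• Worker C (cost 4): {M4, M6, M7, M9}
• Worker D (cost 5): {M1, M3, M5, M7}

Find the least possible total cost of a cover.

14

A, B, C, D together cover every platform (A ∪ B ∪ C ∪ D = {M1, M2, M3, M4, M5, M6, M7, M8, M9, M10}); total cost 3 + 2 + 4 + 5 = 14.
No covering selection has total cost below 14.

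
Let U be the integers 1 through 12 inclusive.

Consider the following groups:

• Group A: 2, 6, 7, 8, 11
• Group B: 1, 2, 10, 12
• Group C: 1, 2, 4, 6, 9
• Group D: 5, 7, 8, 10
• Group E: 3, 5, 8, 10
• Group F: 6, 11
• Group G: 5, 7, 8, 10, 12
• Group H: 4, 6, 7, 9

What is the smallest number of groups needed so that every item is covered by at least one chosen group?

C and E and F and G together: C ∪ E ∪ F ∪ G = {1, 2, 3, 4, 5, 6, 7, 8, 9, 10, 11, 12} — every item is covered.
No 3 of the 8 groups cover everything (all 56 combinations miss at least one item), so 4 is optimal.

4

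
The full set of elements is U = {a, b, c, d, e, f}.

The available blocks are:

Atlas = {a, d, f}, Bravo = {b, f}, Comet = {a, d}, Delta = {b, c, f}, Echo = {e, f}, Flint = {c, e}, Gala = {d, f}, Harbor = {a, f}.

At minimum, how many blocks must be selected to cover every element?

Atlas, Delta, and Flint cover everything between them: the union {a, b, c, d, e, f} is all of U.
No 2 of the 8 blocks cover everything (all 28 combinations miss at least one element), so 3 is optimal.

3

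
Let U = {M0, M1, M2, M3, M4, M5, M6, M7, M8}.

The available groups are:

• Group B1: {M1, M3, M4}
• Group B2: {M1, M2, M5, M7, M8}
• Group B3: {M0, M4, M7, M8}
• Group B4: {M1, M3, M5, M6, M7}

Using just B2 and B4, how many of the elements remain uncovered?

2

Union of B2, B4 = {M1, M2, M3, M5, M6, M7, M8}.
Not covered: M0, M4 — 2 elements.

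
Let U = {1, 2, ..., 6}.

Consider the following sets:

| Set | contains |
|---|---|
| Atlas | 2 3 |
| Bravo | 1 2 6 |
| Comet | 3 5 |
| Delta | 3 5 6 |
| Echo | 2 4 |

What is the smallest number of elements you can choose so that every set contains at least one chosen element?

2

H = {2, 5} meets every set (each contains at least one member of H), and |H| = 2.
The sets Comet, Echo are pairwise disjoint, so any hitting set needs a separate element for each — at least 2. Hence 2 is optimal.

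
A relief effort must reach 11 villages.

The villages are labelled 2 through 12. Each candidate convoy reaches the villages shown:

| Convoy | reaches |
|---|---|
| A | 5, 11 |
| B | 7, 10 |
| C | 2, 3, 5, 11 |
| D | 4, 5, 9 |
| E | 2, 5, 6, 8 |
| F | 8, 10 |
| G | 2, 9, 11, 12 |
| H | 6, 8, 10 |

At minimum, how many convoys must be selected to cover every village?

Take {B, C, D, E, G}. Their union is {2, 3, 4, 5, 6, 7, 8, 9, 10, 11, 12}, which is all 11 villages.
No 4 of the 8 convoys cover everything (all 70 combinations miss at least one village), so 5 is optimal.

5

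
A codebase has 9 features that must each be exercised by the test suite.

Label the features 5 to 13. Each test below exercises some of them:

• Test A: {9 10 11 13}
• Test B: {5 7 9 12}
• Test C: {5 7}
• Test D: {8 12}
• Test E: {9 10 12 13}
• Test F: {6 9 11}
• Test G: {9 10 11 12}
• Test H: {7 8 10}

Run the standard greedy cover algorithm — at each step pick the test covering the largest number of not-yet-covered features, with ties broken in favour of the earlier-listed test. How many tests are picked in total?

Greedy: pick A (covers 4 new) → pick B (covers 3 new) → pick D (covers 1 new) → pick F (covers 1 new). Total picks: 4.

4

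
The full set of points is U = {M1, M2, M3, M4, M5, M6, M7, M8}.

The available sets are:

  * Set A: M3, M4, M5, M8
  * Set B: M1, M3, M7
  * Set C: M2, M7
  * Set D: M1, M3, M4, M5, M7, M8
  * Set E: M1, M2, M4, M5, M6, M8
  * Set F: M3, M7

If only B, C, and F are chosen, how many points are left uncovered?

Union of B, C, F = {M1, M2, M3, M7}.
Not covered: M4, M5, M6, M8 — 4 points.

4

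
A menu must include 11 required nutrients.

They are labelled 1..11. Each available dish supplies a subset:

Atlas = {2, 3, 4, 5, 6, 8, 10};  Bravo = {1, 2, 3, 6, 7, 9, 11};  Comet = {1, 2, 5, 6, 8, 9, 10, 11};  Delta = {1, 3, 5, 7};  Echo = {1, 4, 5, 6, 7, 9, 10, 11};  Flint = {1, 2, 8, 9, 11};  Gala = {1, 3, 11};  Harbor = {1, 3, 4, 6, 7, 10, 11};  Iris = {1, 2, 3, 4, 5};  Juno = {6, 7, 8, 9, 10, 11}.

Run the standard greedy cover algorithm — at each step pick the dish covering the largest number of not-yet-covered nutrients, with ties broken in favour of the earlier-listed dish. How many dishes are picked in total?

Greedy: pick Comet (covers 8 new) → pick Harbor (covers 3 new). Total picks: 2.

2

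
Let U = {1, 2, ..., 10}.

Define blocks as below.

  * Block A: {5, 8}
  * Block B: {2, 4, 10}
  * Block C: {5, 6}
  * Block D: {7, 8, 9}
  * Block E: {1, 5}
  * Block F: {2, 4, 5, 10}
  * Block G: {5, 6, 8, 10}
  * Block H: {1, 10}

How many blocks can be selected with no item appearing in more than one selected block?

C, D, H are pairwise disjoint (C={5,6}; D={7,8,9}; H={1,10}).
Every remaining block overlaps one of these, and no 4 of the listed blocks are pairwise disjoint, so 3 is the maximum.

3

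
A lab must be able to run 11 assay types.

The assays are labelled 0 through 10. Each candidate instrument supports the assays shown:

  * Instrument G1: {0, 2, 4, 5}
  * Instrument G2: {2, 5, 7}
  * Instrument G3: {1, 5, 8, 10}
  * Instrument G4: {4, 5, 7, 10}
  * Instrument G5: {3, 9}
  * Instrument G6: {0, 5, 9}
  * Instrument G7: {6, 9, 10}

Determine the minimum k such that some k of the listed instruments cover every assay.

5

Take {G1, G3, G4, G5, G7}. Their union is {0, 1, 2, 3, 4, 5, 6, 7, 8, 9, 10}, which is all 11 assays.
No 4 of the 7 instruments cover everything (all 35 combinations miss at least one assay), so 5 is optimal.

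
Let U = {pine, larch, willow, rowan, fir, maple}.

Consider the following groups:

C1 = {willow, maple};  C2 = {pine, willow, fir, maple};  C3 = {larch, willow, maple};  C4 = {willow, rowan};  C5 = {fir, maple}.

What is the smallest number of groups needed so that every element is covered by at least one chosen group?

3

C2 and C3 and C4 together: C2 ∪ C3 ∪ C4 = {pine, larch, willow, rowan, fir, maple} — every element is covered.
Only C2 contains pine, so C2 is forced; the remaining 2 elements need at least 2 more groups (each remaining group adds at most 1) — so at least 3 groups are needed, and 3 is optimal.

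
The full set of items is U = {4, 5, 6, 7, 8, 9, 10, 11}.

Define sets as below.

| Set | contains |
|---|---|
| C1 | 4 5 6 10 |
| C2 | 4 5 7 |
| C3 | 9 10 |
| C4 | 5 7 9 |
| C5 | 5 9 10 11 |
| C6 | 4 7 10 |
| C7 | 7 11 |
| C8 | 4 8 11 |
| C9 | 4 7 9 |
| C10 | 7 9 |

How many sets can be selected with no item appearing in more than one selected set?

2

C4, C8 are pairwise disjoint (C4={5,7,9}; C8={4,8,11}).
Every remaining set overlaps one of these, and no 3 of the listed sets are pairwise disjoint, so 2 is the maximum.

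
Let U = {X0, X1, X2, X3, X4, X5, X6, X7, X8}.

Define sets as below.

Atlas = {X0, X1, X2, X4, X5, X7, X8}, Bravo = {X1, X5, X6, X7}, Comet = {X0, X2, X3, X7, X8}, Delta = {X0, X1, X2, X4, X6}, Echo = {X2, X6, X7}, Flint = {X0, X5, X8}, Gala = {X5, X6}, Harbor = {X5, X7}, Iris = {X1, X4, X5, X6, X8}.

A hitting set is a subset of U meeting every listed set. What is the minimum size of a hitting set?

2

The 2 items {X2, X5} hit every set.
The sets Delta, Harbor are pairwise disjoint, so any hitting set needs a separate item for each — at least 2. Hence 2 is optimal.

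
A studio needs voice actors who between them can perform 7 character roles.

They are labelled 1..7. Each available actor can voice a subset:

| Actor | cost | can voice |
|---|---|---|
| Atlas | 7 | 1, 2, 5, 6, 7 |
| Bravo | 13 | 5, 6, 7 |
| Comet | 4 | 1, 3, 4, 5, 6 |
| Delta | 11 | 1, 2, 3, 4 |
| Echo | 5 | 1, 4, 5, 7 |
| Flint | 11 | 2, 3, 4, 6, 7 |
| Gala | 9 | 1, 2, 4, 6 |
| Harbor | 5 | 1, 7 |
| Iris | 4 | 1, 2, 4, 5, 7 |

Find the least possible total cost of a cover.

Comet, Iris together cover every role (Comet ∪ Iris = {1, 2, 3, 4, 5, 6, 7}); total cost 4 + 4 = 8.
No covering selection has total cost below 8.

8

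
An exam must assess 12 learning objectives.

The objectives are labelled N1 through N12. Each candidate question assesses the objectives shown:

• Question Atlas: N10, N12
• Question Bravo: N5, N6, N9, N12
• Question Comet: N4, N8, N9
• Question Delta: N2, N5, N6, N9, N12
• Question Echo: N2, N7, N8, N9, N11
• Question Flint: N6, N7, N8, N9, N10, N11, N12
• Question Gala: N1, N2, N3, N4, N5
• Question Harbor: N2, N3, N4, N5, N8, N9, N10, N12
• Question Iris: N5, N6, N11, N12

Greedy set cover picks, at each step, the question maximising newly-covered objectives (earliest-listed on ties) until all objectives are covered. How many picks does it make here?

3

Greedy: pick Harbor (covers 8 new) → pick Flint (covers 3 new) → pick Gala (covers 1 new). Total picks: 3.
(The true minimum cover uses only 2 questions, so greedy is not optimal here.)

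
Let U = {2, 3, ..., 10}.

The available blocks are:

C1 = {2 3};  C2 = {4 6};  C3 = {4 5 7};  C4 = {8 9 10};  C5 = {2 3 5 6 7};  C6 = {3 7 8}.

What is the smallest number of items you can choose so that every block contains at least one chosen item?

H = {3, 4, 8} meets every block (each contains at least one member of H), and |H| = 3.
The blocks C1, C3, C4 are pairwise disjoint, so any hitting set needs a separate item for each — at least 3. Hence 3 is optimal.

3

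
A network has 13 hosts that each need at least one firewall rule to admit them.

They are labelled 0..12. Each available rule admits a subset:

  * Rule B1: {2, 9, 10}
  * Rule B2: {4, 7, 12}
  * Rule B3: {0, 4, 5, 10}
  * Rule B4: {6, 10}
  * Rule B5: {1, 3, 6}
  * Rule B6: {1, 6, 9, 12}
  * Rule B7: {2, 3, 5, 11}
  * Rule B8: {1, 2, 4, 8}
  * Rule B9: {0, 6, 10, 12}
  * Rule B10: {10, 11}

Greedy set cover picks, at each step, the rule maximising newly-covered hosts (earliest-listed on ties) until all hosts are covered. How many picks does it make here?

Greedy: pick B3 (covers 4 new) → pick B6 (covers 4 new) → pick B7 (covers 3 new) → pick B2 (covers 1 new) → pick B8 (covers 1 new). Total picks: 5.

5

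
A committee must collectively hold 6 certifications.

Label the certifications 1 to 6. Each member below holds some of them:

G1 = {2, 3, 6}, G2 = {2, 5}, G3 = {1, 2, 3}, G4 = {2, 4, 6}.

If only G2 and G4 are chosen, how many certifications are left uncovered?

Union of G2, G4 = {2, 4, 5, 6}.
Not covered: 1, 3 — 2 certifications.

2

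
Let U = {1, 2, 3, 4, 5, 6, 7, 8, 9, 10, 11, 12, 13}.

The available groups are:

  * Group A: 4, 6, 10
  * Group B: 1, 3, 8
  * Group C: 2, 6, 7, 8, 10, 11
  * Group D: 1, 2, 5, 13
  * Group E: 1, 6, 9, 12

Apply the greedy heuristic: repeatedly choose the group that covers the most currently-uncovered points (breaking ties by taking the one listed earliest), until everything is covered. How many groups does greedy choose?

Greedy: pick C (covers 6 new) → pick D (covers 3 new) → pick E (covers 2 new) → pick A (covers 1 new) → pick B (covers 1 new). Total picks: 5.

5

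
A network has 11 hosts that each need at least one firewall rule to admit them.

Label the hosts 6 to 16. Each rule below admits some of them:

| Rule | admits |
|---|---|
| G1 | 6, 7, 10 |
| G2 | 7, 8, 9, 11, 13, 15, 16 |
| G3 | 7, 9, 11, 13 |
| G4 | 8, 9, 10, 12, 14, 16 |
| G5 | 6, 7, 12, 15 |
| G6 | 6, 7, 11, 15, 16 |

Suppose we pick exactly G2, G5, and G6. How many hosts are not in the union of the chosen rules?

2

Union of G2, G5, G6 = {6, 7, 8, 9, 11, 12, 13, 15, 16}.
Not covered: 10, 14 — 2 hosts.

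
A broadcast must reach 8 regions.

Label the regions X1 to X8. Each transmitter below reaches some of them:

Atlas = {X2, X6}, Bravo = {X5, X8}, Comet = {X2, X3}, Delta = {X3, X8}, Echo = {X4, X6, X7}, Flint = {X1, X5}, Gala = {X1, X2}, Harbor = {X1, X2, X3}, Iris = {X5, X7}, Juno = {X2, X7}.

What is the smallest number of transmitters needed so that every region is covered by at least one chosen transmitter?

Bravo and Echo and Harbor together: Bravo ∪ Echo ∪ Harbor = {X1, X2, X3, X4, X5, X6, X7, X8} — every region is covered.
Each transmitter has at most 3 regions, and 2·3 = 6 < 8 — so at least 3 transmitters are needed, and 3 is optimal.

3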